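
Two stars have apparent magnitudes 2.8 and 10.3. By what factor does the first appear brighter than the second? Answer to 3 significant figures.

1000

Δm = 2.8 − (10.3) = -7.5
Flux ratio = 10^(−0.4 Δm) = 10^(−0.4 × -7.5) = 10^3.000 = 1000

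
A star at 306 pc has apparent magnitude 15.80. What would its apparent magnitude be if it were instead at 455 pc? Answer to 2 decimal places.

Flux ∝ 1/d², so Δm = 5 log₁₀(d₂/d₁) = 5 log₁₀(455/306) = 0.861
m₂ = m₁ + Δm = 15.80 + (0.861) = 16.661

m ≈ 16.66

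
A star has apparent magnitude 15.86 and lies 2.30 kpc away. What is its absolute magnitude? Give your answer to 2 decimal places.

M ≈ 4.05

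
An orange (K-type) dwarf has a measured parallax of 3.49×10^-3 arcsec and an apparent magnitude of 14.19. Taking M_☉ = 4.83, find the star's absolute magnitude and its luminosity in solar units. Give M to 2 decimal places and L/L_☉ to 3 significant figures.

d = 1/p = 1/3.49×10^-3″ = 286.5 pc
M = m − 5 log₁₀ d + 5 = 14.19 − 5·2.4572 + 5 = 6.904
M − M_☉ = 6.904 − 4.83 = 2.074
L/L_☉ = 10^(−0.4 × 2.074) = 0.1480

M ≈ 6.90; L/L_☉ ≈ 0.148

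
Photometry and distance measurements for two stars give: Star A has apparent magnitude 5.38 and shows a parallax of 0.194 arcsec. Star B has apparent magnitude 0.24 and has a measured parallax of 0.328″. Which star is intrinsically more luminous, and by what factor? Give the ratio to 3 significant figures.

Star B is more luminous, by a factor of 39.8.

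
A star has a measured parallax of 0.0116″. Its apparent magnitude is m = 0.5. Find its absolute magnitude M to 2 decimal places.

M ≈ -4.18

d = 1/p = 1/0.0116″ = 86.21 pc
5 log₁₀(d/10 pc) = 5 log₁₀(86.21) − 5 = 4.678
M = m − 5 log₁₀(d/10) = 0.5 − 4.678 = -4.178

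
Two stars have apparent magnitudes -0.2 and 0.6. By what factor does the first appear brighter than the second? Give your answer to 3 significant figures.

Δm = -0.2 − (0.6) = -0.8
Flux ratio = 10^(−0.4 Δm) = 10^(−0.4 × -0.8) = 10^0.320 = 2.089

2.09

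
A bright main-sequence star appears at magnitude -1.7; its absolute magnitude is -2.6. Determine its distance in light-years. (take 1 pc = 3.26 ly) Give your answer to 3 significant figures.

d ≈ 49.3 ly

Distance modulus: m − M = -1.7 − (-2.6) = 0.900
m − M = 5 log₁₀ d − 5
log₁₀ d = (m − M)/5 + 1 = 1.1800
d = 10^1.1800 = 15.14 pc
= 49.34 ly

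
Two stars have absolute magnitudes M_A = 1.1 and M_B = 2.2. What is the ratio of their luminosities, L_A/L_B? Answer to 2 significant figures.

L_A/L_B ≈ 2.8

ΔM = M_A − M_B = -1.1
L_A/L_B = 10^(−0.4 ΔM) = 10^0.440 = 2.754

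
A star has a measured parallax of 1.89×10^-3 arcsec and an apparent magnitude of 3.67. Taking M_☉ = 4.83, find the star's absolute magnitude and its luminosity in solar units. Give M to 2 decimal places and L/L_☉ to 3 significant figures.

d = 1/p = 1/1.89×10^-3″ = 529.1 pc
M = m − 5 log₁₀ d + 5 = 3.67 − 5·2.7235 + 5 = -4.948
M − M_☉ = -4.948 − 4.83 = -9.778
L/L_☉ = 10^(−0.4 × -9.778) = 8148

M ≈ -4.95; L/L_☉ ≈ 8150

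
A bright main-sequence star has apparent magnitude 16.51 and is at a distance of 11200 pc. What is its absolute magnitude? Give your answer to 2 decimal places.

5 log₁₀(d/10 pc) = 5 log₁₀(11200) − 5 = 15.246
M = m − 5 log₁₀(d/10) = 16.51 − 15.246 = 1.264

M ≈ 1.26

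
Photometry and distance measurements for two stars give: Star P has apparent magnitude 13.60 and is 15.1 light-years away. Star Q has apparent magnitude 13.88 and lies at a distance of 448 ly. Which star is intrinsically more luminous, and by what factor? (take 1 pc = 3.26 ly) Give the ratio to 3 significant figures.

Star P: d = 15.1 ly / 3.26 = 4.632 pc
Star P: M = m − 5 log₁₀ d + 5 = 13.60 − 5·0.6658 + 5 = 15.271
Star Q: d = 448 ly / 3.26 = 137.4 pc
Star Q: M = m − 5 log₁₀ d + 5 = 13.88 − 5·2.1381 + 5 = 8.190
ΔM = M_P − M_Q = 15.271 − (8.190) = 7.082; smaller M is more luminous → Star Q.
L ratio = 10^(0.4 |ΔM|) = 10^2.833 = 680.1

Star Q is more luminous, by a factor of 680.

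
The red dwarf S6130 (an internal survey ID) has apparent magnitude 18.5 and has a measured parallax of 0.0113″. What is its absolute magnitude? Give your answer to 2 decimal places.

M ≈ 13.77

d = 1/p = 1/0.0113″ = 88.50 pc
5 log₁₀(d/10 pc) = 5 log₁₀(88.50) − 5 = 4.735
M = m − 5 log₁₀(d/10) = 18.5 − 4.735 = 13.765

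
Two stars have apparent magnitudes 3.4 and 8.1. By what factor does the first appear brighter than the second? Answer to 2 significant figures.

76

Magnitude difference = -4.7
Flux ratio = 10^(−0.4 Δm) = 10^(−0.4 × -4.7) = 10^1.880 = 75.86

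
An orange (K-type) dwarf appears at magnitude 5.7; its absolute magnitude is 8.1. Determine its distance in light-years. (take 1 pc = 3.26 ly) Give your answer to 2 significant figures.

d ≈ 11 ly

μ = m − M = -2.400
m − M = 5 log₁₀ d − 5
log₁₀ d = (m − M)/5 + 1 = 0.5200
d = 10^0.5200 = 3.311 pc
= 10.79 ly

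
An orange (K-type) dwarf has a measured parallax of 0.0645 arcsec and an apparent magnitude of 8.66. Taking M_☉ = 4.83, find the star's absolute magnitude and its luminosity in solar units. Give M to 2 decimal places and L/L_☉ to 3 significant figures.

M ≈ 7.71; L/L_☉ ≈ 0.0706

d = 1/p = 1/0.0645″ = 15.50 pc
M = m − 5 log₁₀ d + 5 = 8.66 − 5·1.1904 + 5 = 7.708
M − M_☉ = 7.708 − 4.83 = 2.878
L/L_☉ = 10^(−0.4 × 2.878) = 0.07061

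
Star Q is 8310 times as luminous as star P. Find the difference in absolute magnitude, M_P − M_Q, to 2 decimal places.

M_P − M_Q ≈ 9.80

Pogson: ΔM = −2.5 log₁₀(ratio) = −2.5 log₁₀(8310) = −2.5 × 3.9196 = -9.799
Star Q is brighter so has the smaller magnitude: M_P − M_Q is positive.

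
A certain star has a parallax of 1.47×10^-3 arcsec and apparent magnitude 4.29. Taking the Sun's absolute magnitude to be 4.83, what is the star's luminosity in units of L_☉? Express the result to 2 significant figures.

d = 1/p = 1/1.47×10^-3″ = 680.3 pc
M = m − 5 log₁₀ d + 5 = 4.29 − 5·2.8327 + 5 = -4.873
M − M_☉ = -4.873 − 4.83 = -9.703
L/L_☉ = 10^(−0.4 × -9.703) = 7610

L/L_☉ ≈ 7600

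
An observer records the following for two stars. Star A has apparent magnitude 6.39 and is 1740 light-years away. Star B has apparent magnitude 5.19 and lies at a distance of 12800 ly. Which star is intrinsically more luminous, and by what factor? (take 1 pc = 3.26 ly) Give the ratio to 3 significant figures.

Star A: d = 1740 ly / 3.26 = 533.7 pc
Star A: M = m − 5 log₁₀ d + 5 = 6.39 − 5·2.7273 + 5 = -2.247
Star B: d = 12800 ly / 3.26 = 3926 pc
Star B: M = m − 5 log₁₀ d + 5 = 5.19 − 5·3.5940 + 5 = -7.780
ΔM = M_A − M_B = -2.247 − (-7.780) = 5.533; smaller M is more luminous → Star B.
L ratio = 10^(0.4 |ΔM|) = 10^2.213 = 163.4

Star B is more luminous, by a factor of 163.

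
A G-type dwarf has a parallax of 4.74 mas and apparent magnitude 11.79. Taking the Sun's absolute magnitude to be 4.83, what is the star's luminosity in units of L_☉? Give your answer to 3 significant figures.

d = 1/p = 1000/4.74 mas = 211.0 pc
M = m − 5 log₁₀ d + 5 = 11.79 − 5·2.3242 + 5 = 5.169
M − M_☉ = 5.169 − 4.83 = 0.339
L/L_☉ = 10^(−0.4 × 0.339) = 0.7319

L/L_☉ ≈ 0.732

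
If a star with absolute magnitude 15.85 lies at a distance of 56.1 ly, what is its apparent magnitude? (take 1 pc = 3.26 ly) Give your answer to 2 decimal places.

m ≈ 17.03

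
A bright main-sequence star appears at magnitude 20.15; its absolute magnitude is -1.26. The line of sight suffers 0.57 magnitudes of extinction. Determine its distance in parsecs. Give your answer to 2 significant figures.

m − M = 5 log₁₀(d/10 pc) + A  ⇒  20.15 − (-1.26) − 0.57 = 5 log₁₀(d/10)
20.840 = 5 log₁₀(d/10)
log₁₀ d = (m − M − A)/5 + 1 = 5.1680
d = 10^5.1680 = 147200 pc

d ≈ 150000 pc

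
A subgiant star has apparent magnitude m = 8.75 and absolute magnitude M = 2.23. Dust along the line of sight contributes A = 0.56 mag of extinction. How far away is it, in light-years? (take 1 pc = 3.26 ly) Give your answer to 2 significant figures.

d ≈ 510 ly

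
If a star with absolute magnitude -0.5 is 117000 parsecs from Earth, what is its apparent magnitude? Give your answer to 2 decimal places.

m ≈ 19.84

m = M + 5 log₁₀ d − 5 = -0.5 + 5·5.0682 − 5 = 19.841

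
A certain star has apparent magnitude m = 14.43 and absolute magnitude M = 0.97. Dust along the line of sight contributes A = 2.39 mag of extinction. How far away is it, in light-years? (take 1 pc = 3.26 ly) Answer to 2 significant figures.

d ≈ 5300 ly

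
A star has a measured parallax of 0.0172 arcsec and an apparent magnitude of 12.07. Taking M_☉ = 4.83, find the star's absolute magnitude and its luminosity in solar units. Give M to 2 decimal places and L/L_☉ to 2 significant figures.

d = 1/p = 1/0.0172″ = 58.14 pc
M = m − 5 log₁₀ d + 5 = 12.07 − 5·1.7645 + 5 = 8.248
M − M_☉ = 8.248 − 4.83 = 3.418
L/L_☉ = 10^(−0.4 × 3.418) = 0.04295

M ≈ 8.25; L/L_☉ ≈ 0.043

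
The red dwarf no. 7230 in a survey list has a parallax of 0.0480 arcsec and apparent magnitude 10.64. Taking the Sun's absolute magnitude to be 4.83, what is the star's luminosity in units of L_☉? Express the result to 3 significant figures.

d = 1/p = 1/0.0480″ = 20.83 pc
M = m − 5 log₁₀ d + 5 = 10.64 − 5·1.3188 + 5 = 9.046
M − M_☉ = 9.046 − 4.83 = 4.216
L/L_☉ = 10^(−0.4 × 4.216) = 0.02058

L/L_☉ ≈ 0.0206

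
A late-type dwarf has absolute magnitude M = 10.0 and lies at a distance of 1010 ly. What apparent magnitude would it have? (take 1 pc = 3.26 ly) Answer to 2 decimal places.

d = 1010 ly / 3.26 = 309.8 pc
m = M + 5 log₁₀ d − 5 = 10.0 + 5·2.4911 − 5 = 17.456

m ≈ 17.46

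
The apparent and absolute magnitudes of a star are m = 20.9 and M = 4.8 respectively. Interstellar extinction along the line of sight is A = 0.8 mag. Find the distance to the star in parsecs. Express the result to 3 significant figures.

d ≈ 11500 pc

m − M = 5 log₁₀(d/10 pc) + A  ⇒  20.9 − (4.8) − 0.8 = 5 log₁₀(d/10)
15.300 = 5 log₁₀(d/10)
log₁₀ d = (m − M − A)/5 + 1 = 4.0600
d = 10^4.0600 = 11480 pc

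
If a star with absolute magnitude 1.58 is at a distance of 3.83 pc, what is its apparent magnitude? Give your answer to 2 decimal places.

m = M + 5 log₁₀ d − 5 = 1.58 + 5·0.5832 − 5 = -0.504

m ≈ -0.50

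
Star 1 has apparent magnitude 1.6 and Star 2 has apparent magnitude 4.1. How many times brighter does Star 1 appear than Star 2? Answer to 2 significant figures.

10

Magnitude difference = -2.5
Flux ratio = 10^(−0.4 Δm) = 10^(−0.4 × -2.5) = 10^1.000 = 10.00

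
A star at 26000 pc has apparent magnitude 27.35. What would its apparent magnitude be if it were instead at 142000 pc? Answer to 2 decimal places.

Flux ∝ 1/d², so Δm = 5 log₁₀(d₂/d₁) = 5 log₁₀(142000/26000) = 3.687
m₂ = m₁ + Δm = 27.35 + (3.687) = 31.037

m ≈ 31.04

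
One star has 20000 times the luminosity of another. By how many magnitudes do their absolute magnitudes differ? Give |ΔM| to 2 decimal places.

Pogson: ΔM = −2.5 log₁₀(ratio) = −2.5 log₁₀(20000) = −2.5 × 4.3010 = -10.753

|ΔM| ≈ 10.75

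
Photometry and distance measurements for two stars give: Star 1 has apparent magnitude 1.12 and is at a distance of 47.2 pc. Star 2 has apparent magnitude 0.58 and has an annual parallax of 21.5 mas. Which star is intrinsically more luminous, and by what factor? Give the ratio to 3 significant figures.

Star 2 is more luminous, by a factor of 1.60.

Star 1: M = m − 5 log₁₀ d + 5 = 1.12 − 5·1.6739 + 5 = -2.250
Star 2: p = 21.5 mas = 0.0215″ → d = 1/p = 46.51 pc
Star 2: M = m − 5 log₁₀ d + 5 = 0.58 − 5·1.6676 + 5 = -2.758
ΔM = M_1 − M_2 = -2.250 − (-2.758) = 0.508; smaller M is more luminous → Star 2.
L ratio = 10^(0.4 |ΔM|) = 10^0.203 = 1.597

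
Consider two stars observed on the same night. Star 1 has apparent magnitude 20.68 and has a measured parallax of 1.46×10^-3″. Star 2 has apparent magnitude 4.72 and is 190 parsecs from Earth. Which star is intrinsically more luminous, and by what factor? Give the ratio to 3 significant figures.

Star 1: d = 1/p = 1/1.46×10^-3″ = 684.9 pc
Star 1: M = m − 5 log₁₀ d + 5 = 20.68 − 5·2.8356 + 5 = 11.502
Star 2: M = m − 5 log₁₀ d + 5 = 4.72 − 5·2.2788 + 5 = -1.674
ΔM = M_1 − M_2 = 11.502 − (-1.674) = 13.176; smaller M is more luminous → Star 2.
L ratio = 10^(0.4 |ΔM|) = 10^5.270 = 186300

Star 2 is more luminous, by a factor of 186000.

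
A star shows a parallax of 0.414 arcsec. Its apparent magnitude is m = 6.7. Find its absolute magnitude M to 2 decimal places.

d = 1/p = 1/0.414″ = 2.415 pc
5 log₁₀(d/10 pc) = 5 log₁₀(2.415) − 5 = -3.085
M = m − 5 log₁₀(d/10) = 6.7 + 3.085 = 9.785

M ≈ 9.79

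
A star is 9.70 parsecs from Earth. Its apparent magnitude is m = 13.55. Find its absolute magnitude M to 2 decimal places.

M ≈ 13.62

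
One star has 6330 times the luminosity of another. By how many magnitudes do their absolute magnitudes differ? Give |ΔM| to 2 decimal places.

Pogson: ΔM = −2.5 log₁₀(ratio) = −2.5 log₁₀(6330) = −2.5 × 3.8014 = -9.504

|ΔM| ≈ 9.50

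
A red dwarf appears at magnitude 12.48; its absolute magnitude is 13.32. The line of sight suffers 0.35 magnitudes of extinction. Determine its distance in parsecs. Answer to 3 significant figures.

d ≈ 5.78 pc

m − M = 5 log₁₀(d/10 pc) + A  ⇒  12.48 − (13.32) − 0.35 = 5 log₁₀(d/10)
-1.190 = 5 log₁₀(d/10)
log₁₀ d = (m − M − A)/5 + 1 = 0.7620
d = 10^0.7620 = 5.781 pc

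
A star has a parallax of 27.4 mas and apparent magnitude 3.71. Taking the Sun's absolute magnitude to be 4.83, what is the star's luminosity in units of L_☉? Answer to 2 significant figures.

d = 1/p = 1000/27.4 mas = 36.50 pc
M = m − 5 log₁₀ d + 5 = 3.71 − 5·1.5622 + 5 = 0.899
M − M_☉ = 0.899 − 4.83 = -3.931
L/L_☉ = 10^(−0.4 × -3.931) = 37.37

L/L_☉ ≈ 37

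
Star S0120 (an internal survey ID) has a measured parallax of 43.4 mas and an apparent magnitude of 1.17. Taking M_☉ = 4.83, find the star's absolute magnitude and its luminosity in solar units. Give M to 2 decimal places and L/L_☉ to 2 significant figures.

M ≈ -0.64; L/L_☉ ≈ 150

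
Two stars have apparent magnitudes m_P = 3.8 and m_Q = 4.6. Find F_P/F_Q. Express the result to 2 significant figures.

Magnitude difference = -0.8
Flux ratio = 10^(−0.4 Δm) = 10^(−0.4 × -0.8) = 10^0.320 = 2.089

F_P/F_Q ≈ 2.1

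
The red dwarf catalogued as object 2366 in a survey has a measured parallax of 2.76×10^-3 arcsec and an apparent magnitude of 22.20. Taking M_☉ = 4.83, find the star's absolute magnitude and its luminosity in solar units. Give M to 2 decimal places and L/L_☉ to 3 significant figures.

M ≈ 14.40; L/L_☉ ≈ 1.48×10^-4

d = 1/p = 1/2.76×10^-3″ = 362.3 pc
M = m − 5 log₁₀ d + 5 = 22.20 − 5·2.5591 + 5 = 14.405
M − M_☉ = 14.405 − 4.83 = 9.575
L/L_☉ = 10^(−0.4 × 9.575) = 1.480×10^-4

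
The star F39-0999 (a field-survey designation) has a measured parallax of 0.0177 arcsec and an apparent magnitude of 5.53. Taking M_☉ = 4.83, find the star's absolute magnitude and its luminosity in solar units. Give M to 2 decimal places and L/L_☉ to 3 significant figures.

M ≈ 1.77; L/L_☉ ≈ 16.8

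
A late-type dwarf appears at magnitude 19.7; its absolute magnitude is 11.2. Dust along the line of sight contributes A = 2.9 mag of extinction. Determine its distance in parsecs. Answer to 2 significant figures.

d ≈ 130 pc

m − M = 5 log₁₀(d/10 pc) + A  ⇒  19.7 − (11.2) − 2.9 = 5 log₁₀(d/10)
5.600 = 5 log₁₀(d/10)
log₁₀ d = (m − M − A)/5 + 1 = 2.1200
d = 10^2.1200 = 131.8 pc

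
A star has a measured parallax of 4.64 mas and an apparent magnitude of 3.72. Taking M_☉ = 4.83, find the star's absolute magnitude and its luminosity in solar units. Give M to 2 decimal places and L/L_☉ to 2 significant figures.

M ≈ -2.95; L/L_☉ ≈ 1300

d = 1/p = 1000/4.64 mas = 215.5 pc
M = m − 5 log₁₀ d + 5 = 3.72 − 5·2.3335 + 5 = -2.947
M − M_☉ = -2.947 − 4.83 = -7.777
L/L_☉ = 10^(−0.4 × -7.777) = 1291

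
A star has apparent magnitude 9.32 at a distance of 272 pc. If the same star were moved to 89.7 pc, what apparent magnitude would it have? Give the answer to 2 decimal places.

Flux ∝ 1/d², so Δm = 5 log₁₀(d₂/d₁) = 5 log₁₀(89.7/272) = -2.409
m₂ = m₁ + Δm = 9.32 + (-2.409) = 6.911

m ≈ 6.91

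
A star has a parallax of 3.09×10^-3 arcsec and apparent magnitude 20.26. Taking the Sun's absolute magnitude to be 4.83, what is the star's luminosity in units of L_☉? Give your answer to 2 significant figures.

d = 1/p = 1/3.09×10^-3″ = 323.6 pc
M = m − 5 log₁₀ d + 5 = 20.26 − 5·2.5100 + 5 = 12.710
M − M_☉ = 12.710 − 4.83 = 7.880
L/L_☉ = 10^(−0.4 × 7.880) = 7.048×10^-4

L/L_☉ ≈ 7.0×10^-4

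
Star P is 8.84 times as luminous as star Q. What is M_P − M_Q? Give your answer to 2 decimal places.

M_P − M_Q ≈ -2.37

Pogson: ΔM = −2.5 log₁₀(ratio) = −2.5 log₁₀(8.84) = −2.5 × 0.9465 = -2.366
Star P is brighter, so it has the smaller magnitude: the difference is negative.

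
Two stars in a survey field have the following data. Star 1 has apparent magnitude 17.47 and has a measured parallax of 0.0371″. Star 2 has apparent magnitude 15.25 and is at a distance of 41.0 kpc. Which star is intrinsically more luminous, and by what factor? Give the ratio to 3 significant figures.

Star 1: d = 1/p = 1/0.0371″ = 26.95 pc
Star 1: M = m − 5 log₁₀ d + 5 = 17.47 − 5·1.4306 + 5 = 15.317
Star 2: d = 41.0 kpc = 41000 pc
Star 2: M = m − 5 log₁₀ d + 5 = 15.25 − 5·4.6128 + 5 = -2.814
ΔM = M_1 − M_2 = 15.317 − (-2.814) = 18.131; smaller M is more luminous → Star 2.
L ratio = 10^(0.4 |ΔM|) = 10^7.252 = 1.788×10^7

Star 2 is more luminous, by a factor of 1.79×10^7.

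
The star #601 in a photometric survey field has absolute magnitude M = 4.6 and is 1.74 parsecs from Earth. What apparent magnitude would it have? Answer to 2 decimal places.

m ≈ 0.80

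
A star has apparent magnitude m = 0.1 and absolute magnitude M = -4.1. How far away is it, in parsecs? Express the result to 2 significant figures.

d ≈ 69 pc

μ = m − M = 4.200
m − M = 5 log₁₀ d − 5
log₁₀ d = (m − M)/5 + 1 = 1.8400
d = 10^1.8400 = 69.18 pc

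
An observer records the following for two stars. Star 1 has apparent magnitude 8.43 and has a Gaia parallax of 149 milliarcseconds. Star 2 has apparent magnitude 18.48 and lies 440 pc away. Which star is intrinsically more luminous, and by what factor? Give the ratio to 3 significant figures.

Star 1 is more luminous, by a factor of 2.44.

Star 1: p = 149 mas = 0.149″ → d = 1/p = 6.711 pc
Star 1: M = m − 5 log₁₀ d + 5 = 8.43 − 5·0.8268 + 5 = 9.296
Star 2: M = m − 5 log₁₀ d + 5 = 18.48 − 5·2.6435 + 5 = 10.263
ΔM = M_1 − M_2 = 9.296 − (10.263) = -0.967; smaller M is more luminous → Star 1.
L ratio = 10^(0.4 |ΔM|) = 10^0.387 = 2.436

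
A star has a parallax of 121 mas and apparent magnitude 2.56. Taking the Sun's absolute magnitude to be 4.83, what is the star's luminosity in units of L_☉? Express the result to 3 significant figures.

d = 1/p = 1000/121 mas = 8.264 pc
M = m − 5 log₁₀ d + 5 = 2.56 − 5·0.9172 + 5 = 2.974
M − M_☉ = 2.974 − 4.83 = -1.856
L/L_☉ = 10^(−0.4 × -1.856) = 5.526

L/L_☉ ≈ 5.53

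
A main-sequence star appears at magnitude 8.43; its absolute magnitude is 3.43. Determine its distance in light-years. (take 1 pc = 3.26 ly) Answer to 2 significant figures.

μ = m − M = 5.000
m − M = 5 log₁₀ d − 5
log₁₀ d = (m − M)/5 + 1 = 2.0000
d = 10^2.0000 = 100.0 pc
= 326.0 ly

d ≈ 330 ly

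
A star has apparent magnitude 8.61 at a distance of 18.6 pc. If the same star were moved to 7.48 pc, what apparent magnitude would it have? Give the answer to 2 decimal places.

Flux ∝ 1/d², so Δm = 5 log₁₀(d₂/d₁) = 5 log₁₀(7.48/18.6) = -1.978
m₂ = m₁ + Δm = 8.61 + (-1.978) = 6.632

m ≈ 6.63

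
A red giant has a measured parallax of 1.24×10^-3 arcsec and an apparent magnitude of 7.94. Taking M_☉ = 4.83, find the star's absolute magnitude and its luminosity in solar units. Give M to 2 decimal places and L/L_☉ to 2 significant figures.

M ≈ -1.59; L/L_☉ ≈ 370

d = 1/p = 1/1.24×10^-3″ = 806.5 pc
M = m − 5 log₁₀ d + 5 = 7.94 − 5·2.9066 + 5 = -1.593
M − M_☉ = -1.593 − 4.83 = -6.423
L/L_☉ = 10^(−0.4 × -6.423) = 370.8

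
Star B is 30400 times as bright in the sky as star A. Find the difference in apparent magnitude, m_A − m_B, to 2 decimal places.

m_A − m_B ≈ 11.21

Pogson: Δm = −2.5 log₁₀(ratio) = −2.5 log₁₀(30400) = −2.5 × 4.4829 = -11.207
Star B is brighter so has the smaller magnitude: m_A − m_B is positive.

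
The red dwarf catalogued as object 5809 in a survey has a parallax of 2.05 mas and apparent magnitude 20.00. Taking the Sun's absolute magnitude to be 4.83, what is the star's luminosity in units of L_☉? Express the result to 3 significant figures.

L/L_☉ ≈ 2.03×10^-3

d = 1/p = 1000/2.05 mas = 487.8 pc
M = m − 5 log₁₀ d + 5 = 20.00 − 5·2.6882 + 5 = 11.559
M − M_☉ = 11.559 − 4.83 = 6.729
L/L_☉ = 10^(−0.4 × 6.729) = 2.035×10^-3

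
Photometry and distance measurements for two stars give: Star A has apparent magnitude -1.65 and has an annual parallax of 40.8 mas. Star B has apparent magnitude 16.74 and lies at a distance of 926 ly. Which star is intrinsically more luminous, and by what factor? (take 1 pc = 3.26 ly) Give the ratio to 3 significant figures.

Star A: p = 40.8 mas = 0.0408″ → d = 1/p = 24.51 pc
Star A: M = m − 5 log₁₀ d + 5 = -1.65 − 5·1.3893 + 5 = -3.597
Star B: d = 926 ly / 3.26 = 284.0 pc
Star B: M = m − 5 log₁₀ d + 5 = 16.74 − 5·2.4534 + 5 = 9.473
ΔM = M_A − M_B = -3.597 − (9.473) = -13.070; smaller M is more luminous → Star A.
L ratio = 10^(0.4 |ΔM|) = 10^5.228 = 169000

Star A is more luminous, by a factor of 169000.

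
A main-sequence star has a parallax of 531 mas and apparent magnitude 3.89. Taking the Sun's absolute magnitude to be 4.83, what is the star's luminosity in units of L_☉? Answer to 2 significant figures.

L/L_☉ ≈ 0.084

d = 1/p = 1000/531 mas = 1.883 pc
M = m − 5 log₁₀ d + 5 = 3.89 − 5·0.2749 + 5 = 7.515
M − M_☉ = 7.515 − 4.83 = 2.685
L/L_☉ = 10^(−0.4 × 2.685) = 0.08430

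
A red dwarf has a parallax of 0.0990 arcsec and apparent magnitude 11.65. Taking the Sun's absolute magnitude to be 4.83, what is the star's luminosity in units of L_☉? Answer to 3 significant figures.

L/L_☉ ≈ 1.91×10^-3

d = 1/p = 1/0.0990″ = 10.10 pc
M = m − 5 log₁₀ d + 5 = 11.65 − 5·1.0044 + 5 = 11.628
M − M_☉ = 11.628 − 4.83 = 6.798
L/L_☉ = 10^(−0.4 × 6.798) = 1.909×10^-3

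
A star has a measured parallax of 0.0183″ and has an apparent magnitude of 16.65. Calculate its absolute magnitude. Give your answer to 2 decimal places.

M ≈ 12.96

d = 1/p = 1/0.0183″ = 54.64 pc
5 log₁₀(d/10 pc) = 5 log₁₀(54.64) − 5 = 3.688
M = m − 5 log₁₀(d/10) = 16.65 − 3.688 = 12.962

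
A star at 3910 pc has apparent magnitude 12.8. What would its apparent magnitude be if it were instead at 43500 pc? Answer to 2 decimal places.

Flux ∝ 1/d², so Δm = 5 log₁₀(d₂/d₁) = 5 log₁₀(43500/3910) = 5.232
m₂ = m₁ + Δm = 12.8 + (5.232) = 18.032

m ≈ 18.03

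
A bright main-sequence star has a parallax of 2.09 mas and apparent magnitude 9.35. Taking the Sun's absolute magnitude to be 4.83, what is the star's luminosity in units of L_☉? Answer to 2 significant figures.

d = 1/p = 1000/2.09 mas = 478.5 pc
M = m − 5 log₁₀ d + 5 = 9.35 − 5·2.6799 + 5 = 0.951
M − M_☉ = 0.951 − 4.83 = -3.879
L/L_☉ = 10^(−0.4 × -3.879) = 35.62

L/L_☉ ≈ 36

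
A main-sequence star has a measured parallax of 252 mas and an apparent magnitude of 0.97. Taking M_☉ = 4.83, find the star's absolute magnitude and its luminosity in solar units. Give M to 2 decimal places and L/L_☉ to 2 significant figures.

M ≈ 2.98; L/L_☉ ≈ 5.5

d = 1/p = 1000/252 mas = 3.968 pc
M = m − 5 log₁₀ d + 5 = 0.97 − 5·0.5986 + 5 = 2.977
M − M_☉ = 2.977 − 4.83 = -1.853
L/L_☉ = 10^(−0.4 × -1.853) = 5.511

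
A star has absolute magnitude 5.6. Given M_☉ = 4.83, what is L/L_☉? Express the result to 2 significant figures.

M − M_☉ = 5.6 − 4.83 = 0.770
L/L_☉ = 10^(−0.4 (M − M_☉)) = 10^-0.308 = 0.4920

L/L_☉ ≈ 0.49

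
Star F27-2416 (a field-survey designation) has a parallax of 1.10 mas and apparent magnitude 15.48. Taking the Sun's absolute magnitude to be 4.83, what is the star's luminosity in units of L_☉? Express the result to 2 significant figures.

L/L_☉ ≈ 0.45

d = 1/p = 1000/1.10 mas = 909.1 pc
M = m − 5 log₁₀ d + 5 = 15.48 − 5·2.9586 + 5 = 5.687
M − M_☉ = 5.687 − 4.83 = 0.857
L/L_☉ = 10^(−0.4 × 0.857) = 0.4542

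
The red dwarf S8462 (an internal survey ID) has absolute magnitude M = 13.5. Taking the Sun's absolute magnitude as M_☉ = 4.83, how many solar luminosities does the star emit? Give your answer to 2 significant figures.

L/L_☉ ≈ 3.4×10^-4

M − M_☉ = 13.5 − 4.83 = 8.670
L/L_☉ = 10^(−0.4 (M − M_☉)) = 10^-3.468 = 3.404×10^-4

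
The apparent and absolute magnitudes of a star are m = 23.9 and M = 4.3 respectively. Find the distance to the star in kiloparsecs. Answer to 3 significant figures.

Distance modulus: m − M = 23.9 − (4.3) = 19.600
m − M = 5 log₁₀ d − 5
log₁₀ d = (m − M)/5 + 1 = 4.9200
d = 10^4.9200 = 83180 pc
= 83.18 kpc

d ≈ 83.2 kpc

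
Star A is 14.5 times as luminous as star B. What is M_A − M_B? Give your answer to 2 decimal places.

M_A − M_B ≈ -2.90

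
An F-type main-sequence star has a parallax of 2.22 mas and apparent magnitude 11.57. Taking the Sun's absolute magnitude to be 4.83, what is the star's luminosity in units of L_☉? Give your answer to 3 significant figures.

L/L_☉ ≈ 4.09

d = 1/p = 1000/2.22 mas = 450.5 pc
M = m − 5 log₁₀ d + 5 = 11.57 − 5·2.6536 + 5 = 3.302
M − M_☉ = 3.302 − 4.83 = -1.528
L/L_☉ = 10^(−0.4 × -1.528) = 4.086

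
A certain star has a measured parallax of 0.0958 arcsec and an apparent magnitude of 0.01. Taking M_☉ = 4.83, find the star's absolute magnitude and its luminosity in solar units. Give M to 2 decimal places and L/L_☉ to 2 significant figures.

d = 1/p = 1/0.0958″ = 10.44 pc
M = m − 5 log₁₀ d + 5 = 0.01 − 5·1.0186 + 5 = -0.083
M − M_☉ = -0.083 − 4.83 = -4.913
L/L_☉ = 10^(−0.4 × -4.913) = 92.31

M ≈ -0.08; L/L_☉ ≈ 92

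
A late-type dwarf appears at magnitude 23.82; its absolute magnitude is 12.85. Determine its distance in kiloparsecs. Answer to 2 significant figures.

Distance modulus: m − M = 23.82 − (12.85) = 10.970
m − M = 5 log₁₀ d − 5
log₁₀ d = (m − M)/5 + 1 = 3.1940
d = 10^3.1940 = 1563 pc
= 1.563 kpc

d ≈ 1.6 kpc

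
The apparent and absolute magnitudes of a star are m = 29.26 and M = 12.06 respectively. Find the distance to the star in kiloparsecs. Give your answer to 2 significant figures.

Distance modulus: m − M = 29.26 − (12.06) = 17.200
m − M = 5 log₁₀ d − 5
log₁₀ d = (m − M)/5 + 1 = 4.4400
d = 10^4.4400 = 27540 pc
= 27.54 kpc

d ≈ 28 kpc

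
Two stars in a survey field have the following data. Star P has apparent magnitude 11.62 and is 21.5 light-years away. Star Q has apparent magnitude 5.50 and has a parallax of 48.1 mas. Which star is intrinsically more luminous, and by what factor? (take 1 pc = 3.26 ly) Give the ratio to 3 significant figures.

Star Q is more luminous, by a factor of 2790.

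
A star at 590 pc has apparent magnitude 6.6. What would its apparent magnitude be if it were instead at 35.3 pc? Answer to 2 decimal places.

m ≈ 0.48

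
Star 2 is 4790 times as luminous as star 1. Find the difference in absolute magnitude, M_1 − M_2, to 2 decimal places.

Pogson: ΔM = −2.5 log₁₀(ratio) = −2.5 log₁₀(4790) = −2.5 × 3.6803 = -9.201
Star 2 is brighter so has the smaller magnitude: M_1 − M_2 is positive.

M_1 − M_2 ≈ 9.20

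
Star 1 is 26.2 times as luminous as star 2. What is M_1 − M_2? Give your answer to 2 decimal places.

M_1 − M_2 ≈ -3.55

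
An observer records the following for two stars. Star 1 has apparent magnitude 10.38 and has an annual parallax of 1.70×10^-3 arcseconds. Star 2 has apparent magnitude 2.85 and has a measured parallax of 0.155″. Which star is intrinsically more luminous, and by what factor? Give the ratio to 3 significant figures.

Star 1 is more luminous, by a factor of 8.09.

Star 1: d = 1/p = 1/1.70×10^-3″ = 588.2 pc
Star 1: M = m − 5 log₁₀ d + 5 = 10.38 − 5·2.7696 + 5 = 1.532
Star 2: d = 1/p = 1/0.155″ = 6.452 pc
Star 2: M = m − 5 log₁₀ d + 5 = 2.85 − 5·0.8097 + 5 = 3.802
ΔM = M_1 − M_2 = 1.532 − (3.802) = -2.269; smaller M is more luminous → Star 1.
L ratio = 10^(0.4 |ΔM|) = 10^0.908 = 8.087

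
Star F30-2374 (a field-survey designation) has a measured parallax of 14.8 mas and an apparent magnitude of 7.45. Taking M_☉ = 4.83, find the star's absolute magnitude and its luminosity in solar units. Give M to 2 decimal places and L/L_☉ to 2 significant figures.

M ≈ 3.30; L/L_☉ ≈ 4.1

d = 1/p = 1000/14.8 mas = 67.57 pc
M = m − 5 log₁₀ d + 5 = 7.45 − 5·1.8297 + 5 = 3.301
M − M_☉ = 3.301 − 4.83 = -1.529
L/L_☉ = 10^(−0.4 × -1.529) = 4.088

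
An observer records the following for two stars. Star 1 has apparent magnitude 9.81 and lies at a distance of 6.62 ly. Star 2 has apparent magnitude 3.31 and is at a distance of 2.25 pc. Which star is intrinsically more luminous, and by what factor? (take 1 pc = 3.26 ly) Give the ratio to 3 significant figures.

Star 1: d = 6.62 ly / 3.26 = 2.031 pc
Star 1: M = m − 5 log₁₀ d + 5 = 9.81 − 5·0.3076 + 5 = 13.272
Star 2: M = m − 5 log₁₀ d + 5 = 3.31 − 5·0.3522 + 5 = 6.549
ΔM = M_1 − M_2 = 13.272 − (6.549) = 6.723; smaller M is more luminous → Star 2.
L ratio = 10^(0.4 |ΔM|) = 10^2.689 = 488.7

Star 2 is more luminous, by a factor of 489.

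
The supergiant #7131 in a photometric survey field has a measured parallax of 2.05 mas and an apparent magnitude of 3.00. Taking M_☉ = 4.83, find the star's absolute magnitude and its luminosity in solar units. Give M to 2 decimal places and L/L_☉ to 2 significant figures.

d = 1/p = 1000/2.05 mas = 487.8 pc
M = m − 5 log₁₀ d + 5 = 3.00 − 5·2.6882 + 5 = -5.441
M − M_☉ = -5.441 − 4.83 = -10.271
L/L_☉ = 10^(−0.4 × -10.271) = 12840

M ≈ -5.44; L/L_☉ ≈ 13000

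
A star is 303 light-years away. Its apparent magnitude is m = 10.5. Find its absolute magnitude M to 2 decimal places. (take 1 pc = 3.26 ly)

M ≈ 5.66

d = 303 ly / 3.26 = 92.94 pc
5 log₁₀(d/10 pc) = 5 log₁₀(92.94) − 5 = 4.841
M = m − 5 log₁₀(d/10) = 10.5 − 4.841 = 5.659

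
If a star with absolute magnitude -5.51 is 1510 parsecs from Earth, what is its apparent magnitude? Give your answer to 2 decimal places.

m = M + 5 log₁₀ d − 5 = -5.51 + 5·3.1790 − 5 = 5.385

m ≈ 5.38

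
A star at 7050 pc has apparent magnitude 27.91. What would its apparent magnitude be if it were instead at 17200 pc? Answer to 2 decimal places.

m ≈ 29.85

Flux ∝ 1/d², so Δm = 5 log₁₀(d₂/d₁) = 5 log₁₀(17200/7050) = 1.937
m₂ = m₁ + Δm = 27.91 + (1.937) = 29.847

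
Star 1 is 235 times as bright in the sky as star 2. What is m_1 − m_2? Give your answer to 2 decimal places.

m_1 − m_2 ≈ -5.93

Pogson: Δm = −2.5 log₁₀(ratio) = −2.5 log₁₀(235) = −2.5 × 2.3711 = -5.928
Star 1 is brighter, so it has the smaller magnitude: the difference is negative.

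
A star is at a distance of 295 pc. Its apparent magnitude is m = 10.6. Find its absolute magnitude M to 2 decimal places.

5 log₁₀(d/10 pc) = 5 log₁₀(295.0) − 5 = 7.349
M = m − 5 log₁₀(d/10) = 10.6 − 7.349 = 3.251

M ≈ 3.25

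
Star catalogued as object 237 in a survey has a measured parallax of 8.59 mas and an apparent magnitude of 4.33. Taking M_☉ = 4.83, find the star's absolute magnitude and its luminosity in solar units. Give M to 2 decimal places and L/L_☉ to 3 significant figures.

M ≈ -1.00; L/L_☉ ≈ 215

d = 1/p = 1000/8.59 mas = 116.4 pc
M = m − 5 log₁₀ d + 5 = 4.33 − 5·2.0660 + 5 = -1.000
M − M_☉ = -1.000 − 4.83 = -5.830
L/L_☉ = 10^(−0.4 × -5.830) = 214.8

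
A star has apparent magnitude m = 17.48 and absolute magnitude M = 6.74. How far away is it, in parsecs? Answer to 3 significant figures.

μ = m − M = 10.740
m − M = 5 log₁₀ d − 5
log₁₀ d = (m − M)/5 + 1 = 3.1480
d = 10^3.1480 = 1406 pc

d ≈ 1410 pc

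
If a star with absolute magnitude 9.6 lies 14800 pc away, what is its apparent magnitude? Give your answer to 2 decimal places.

m ≈ 25.45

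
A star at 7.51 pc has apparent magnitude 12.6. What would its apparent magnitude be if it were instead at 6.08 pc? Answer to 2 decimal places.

m ≈ 12.14

Flux ∝ 1/d², so Δm = 5 log₁₀(d₂/d₁) = 5 log₁₀(6.08/7.51) = -0.459
m₂ = m₁ + Δm = 12.6 + (-0.459) = 12.141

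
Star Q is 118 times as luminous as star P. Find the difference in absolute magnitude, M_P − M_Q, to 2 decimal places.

Pogson: ΔM = −2.5 log₁₀(ratio) = −2.5 log₁₀(118) = −2.5 × 2.0719 = -5.180
Star Q is brighter so has the smaller magnitude: M_P − M_Q is positive.

M_P − M_Q ≈ 5.18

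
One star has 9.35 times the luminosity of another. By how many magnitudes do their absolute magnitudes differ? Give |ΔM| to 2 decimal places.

Pogson: ΔM = −2.5 log₁₀(ratio) = −2.5 log₁₀(9.35) = −2.5 × 0.9708 = -2.427

|ΔM| ≈ 2.43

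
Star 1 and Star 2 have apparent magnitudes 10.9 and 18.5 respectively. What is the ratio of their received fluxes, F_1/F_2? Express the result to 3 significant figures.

Δm = 10.9 − (18.5) = -7.6
Flux ratio = 10^(−0.4 Δm) = 10^(−0.4 × -7.6) = 10^3.040 = 1096

F_1/F_2 ≈ 1100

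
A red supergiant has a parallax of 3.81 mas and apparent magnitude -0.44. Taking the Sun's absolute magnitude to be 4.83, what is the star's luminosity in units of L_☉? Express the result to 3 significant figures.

L/L_☉ ≈ 88300

d = 1/p = 1000/3.81 mas = 262.5 pc
M = m − 5 log₁₀ d + 5 = -0.44 − 5·2.4191 + 5 = -7.535
M − M_☉ = -7.535 − 4.83 = -12.365
L/L_☉ = 10^(−0.4 × -12.365) = 88340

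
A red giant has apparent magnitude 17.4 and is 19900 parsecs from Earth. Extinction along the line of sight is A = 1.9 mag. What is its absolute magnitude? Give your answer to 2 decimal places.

M ≈ -0.99

5 log₁₀(d/10 pc) = 5 log₁₀(19900) − 5 = 16.494
M = m − 5 log₁₀(d/10) − A = 17.4 − 16.494 − 1.9 = -0.994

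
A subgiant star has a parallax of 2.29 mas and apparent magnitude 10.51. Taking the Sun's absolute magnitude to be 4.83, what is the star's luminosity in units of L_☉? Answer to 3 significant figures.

d = 1/p = 1000/2.29 mas = 436.7 pc
M = m − 5 log₁₀ d + 5 = 10.51 − 5·2.6402 + 5 = 2.309
M − M_☉ = 2.309 − 4.83 = -2.521
L/L_☉ = 10^(−0.4 × -2.521) = 10.19

L/L_☉ ≈ 10.2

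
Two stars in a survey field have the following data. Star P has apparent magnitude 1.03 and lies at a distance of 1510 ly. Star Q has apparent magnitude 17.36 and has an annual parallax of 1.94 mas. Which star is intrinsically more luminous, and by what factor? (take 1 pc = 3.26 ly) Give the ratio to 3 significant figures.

Star P: d = 1510 ly / 3.26 = 463.2 pc
Star P: M = m − 5 log₁₀ d + 5 = 1.03 − 5·2.6658 + 5 = -7.299
Star Q: p = 1.94 mas = 1.94×10^-3″ → d = 1/p = 515.5 pc
Star Q: M = m − 5 log₁₀ d + 5 = 17.36 − 5·2.7122 + 5 = 8.799
ΔM = M_P − M_Q = -7.299 − (8.799) = -16.098; smaller M is more luminous → Star P.
L ratio = 10^(0.4 |ΔM|) = 10^6.439 = 2.749×10^6

Star P is more luminous, by a factor of 2.75×10^6.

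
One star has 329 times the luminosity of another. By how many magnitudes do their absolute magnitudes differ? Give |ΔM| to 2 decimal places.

Pogson: ΔM = −2.5 log₁₀(ratio) = −2.5 log₁₀(329) = −2.5 × 2.5172 = -6.293

|ΔM| ≈ 6.29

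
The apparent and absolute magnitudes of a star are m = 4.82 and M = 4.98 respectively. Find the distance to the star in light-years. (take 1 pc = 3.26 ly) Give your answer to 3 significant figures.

d ≈ 30.3 ly

Distance modulus: m − M = 4.82 − (4.98) = -0.160
m − M = 5 log₁₀ d − 5
log₁₀ d = (m − M)/5 + 1 = 0.9680
d = 10^0.9680 = 9.290 pc
= 30.28 ly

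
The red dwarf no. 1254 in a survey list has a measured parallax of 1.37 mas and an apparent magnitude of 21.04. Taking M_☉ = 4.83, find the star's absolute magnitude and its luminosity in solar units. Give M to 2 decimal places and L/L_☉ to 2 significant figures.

d = 1/p = 1000/1.37 mas = 729.9 pc
M = m − 5 log₁₀ d + 5 = 21.04 − 5·2.8633 + 5 = 11.724
M − M_☉ = 11.724 − 4.83 = 6.894
L/L_☉ = 10^(−0.4 × 6.894) = 1.748×10^-3

M ≈ 11.72; L/L_☉ ≈ 1.7×10^-3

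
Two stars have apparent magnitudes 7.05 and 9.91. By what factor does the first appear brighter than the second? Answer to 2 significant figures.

14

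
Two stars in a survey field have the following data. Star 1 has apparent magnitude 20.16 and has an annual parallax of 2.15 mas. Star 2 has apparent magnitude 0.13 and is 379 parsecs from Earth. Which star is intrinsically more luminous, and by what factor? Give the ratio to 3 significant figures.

Star 2 is more luminous, by a factor of 6.83×10^7.

Star 1: p = 2.15 mas = 2.15×10^-3″ → d = 1/p = 465.1 pc
Star 1: M = m − 5 log₁₀ d + 5 = 20.16 − 5·2.6676 + 5 = 11.822
Star 2: M = m − 5 log₁₀ d + 5 = 0.13 − 5·2.5786 + 5 = -7.763
ΔM = M_1 − M_2 = 11.822 − (-7.763) = 19.585; smaller M is more luminous → Star 2.
L ratio = 10^(0.4 |ΔM|) = 10^7.834 = 6.826×10^7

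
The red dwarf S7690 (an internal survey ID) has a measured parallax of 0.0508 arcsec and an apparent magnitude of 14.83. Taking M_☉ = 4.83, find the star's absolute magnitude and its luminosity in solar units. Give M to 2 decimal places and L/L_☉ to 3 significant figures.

M ≈ 13.36; L/L_☉ ≈ 3.88×10^-4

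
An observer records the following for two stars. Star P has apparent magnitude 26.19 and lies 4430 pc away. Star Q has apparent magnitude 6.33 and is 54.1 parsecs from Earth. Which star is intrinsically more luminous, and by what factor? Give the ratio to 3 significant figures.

Star Q is more luminous, by a factor of 13100.

Star P: M = m − 5 log₁₀ d + 5 = 26.19 − 5·3.6464 + 5 = 12.958
Star Q: M = m − 5 log₁₀ d + 5 = 6.33 − 5·1.7332 + 5 = 2.664
ΔM = M_P − M_Q = 12.958 − (2.664) = 10.294; smaller M is more luminous → Star Q.
L ratio = 10^(0.4 |ΔM|) = 10^4.118 = 13110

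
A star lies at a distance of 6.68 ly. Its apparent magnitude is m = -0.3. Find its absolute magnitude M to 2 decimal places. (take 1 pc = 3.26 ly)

d = 6.68 ly / 3.26 = 2.049 pc
5 log₁₀(d/10 pc) = 5 log₁₀(2.049) − 5 = -3.442
M = m − 5 log₁₀(d/10) = -0.3 + 3.442 = 3.142

M ≈ 3.14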